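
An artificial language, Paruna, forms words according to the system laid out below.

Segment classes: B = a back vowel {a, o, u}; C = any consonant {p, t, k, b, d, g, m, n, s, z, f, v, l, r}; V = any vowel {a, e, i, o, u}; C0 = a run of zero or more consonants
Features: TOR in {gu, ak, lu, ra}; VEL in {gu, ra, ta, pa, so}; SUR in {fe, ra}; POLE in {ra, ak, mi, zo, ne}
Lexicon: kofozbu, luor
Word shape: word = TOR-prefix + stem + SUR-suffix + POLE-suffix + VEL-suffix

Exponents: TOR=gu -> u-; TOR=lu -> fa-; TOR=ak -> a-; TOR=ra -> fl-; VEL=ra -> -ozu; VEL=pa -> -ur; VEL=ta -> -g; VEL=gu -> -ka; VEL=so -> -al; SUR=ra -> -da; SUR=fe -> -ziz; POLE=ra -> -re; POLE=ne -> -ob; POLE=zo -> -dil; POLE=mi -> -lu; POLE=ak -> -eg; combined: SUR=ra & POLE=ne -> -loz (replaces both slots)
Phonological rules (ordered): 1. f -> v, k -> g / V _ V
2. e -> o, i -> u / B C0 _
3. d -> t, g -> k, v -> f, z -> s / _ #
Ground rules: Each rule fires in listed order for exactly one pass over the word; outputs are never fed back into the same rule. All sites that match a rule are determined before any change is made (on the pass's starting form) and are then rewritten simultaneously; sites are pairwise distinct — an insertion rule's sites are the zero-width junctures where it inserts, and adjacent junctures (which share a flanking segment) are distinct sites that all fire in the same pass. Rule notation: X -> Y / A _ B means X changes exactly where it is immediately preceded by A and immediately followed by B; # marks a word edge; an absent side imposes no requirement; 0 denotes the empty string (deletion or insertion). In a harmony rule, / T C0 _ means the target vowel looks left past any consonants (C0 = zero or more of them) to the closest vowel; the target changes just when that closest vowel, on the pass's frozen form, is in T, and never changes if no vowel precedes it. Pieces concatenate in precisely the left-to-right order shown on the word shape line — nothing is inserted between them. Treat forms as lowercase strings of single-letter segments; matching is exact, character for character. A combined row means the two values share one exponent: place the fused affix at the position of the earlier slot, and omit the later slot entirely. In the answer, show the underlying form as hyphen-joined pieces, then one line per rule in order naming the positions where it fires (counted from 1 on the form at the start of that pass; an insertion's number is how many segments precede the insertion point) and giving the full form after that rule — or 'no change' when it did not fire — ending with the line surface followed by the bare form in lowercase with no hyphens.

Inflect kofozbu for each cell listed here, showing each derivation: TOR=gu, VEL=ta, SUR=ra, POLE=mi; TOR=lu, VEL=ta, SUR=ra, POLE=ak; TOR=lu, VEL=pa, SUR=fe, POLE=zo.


cell TOR=gu, VEL=ta, SUR=ra, POLE=mi:
underlying: u-kofozbu-da-lu-g
1. f -> v, k -> g / V _ V: fires at position(s) 2, 4: ugovozbudalug
2. e -> o, i -> u / B C0 _: no change
3. d -> t, g -> k, v -> f, z -> s / _ #: fires at position(s) 13: ugovozbudaluk
surface: ugovozbudaluk

cell TOR=lu, VEL=ta, SUR=ra, POLE=ak:
underlying: fa-kofozbu-da-eg-g
1. f -> v, k -> g / V _ V: fires at position(s) 3, 5: fagovozbudaegg
2. e -> o, i -> u / B C0 _: fires at position(s) 12: fagovozbudaogg
3. d -> t, g -> k, v -> f, z -> s / _ #: fires at position(s) 14: fagovozbudaogk
surface: fagovozbudaogk

cell TOR=lu, VEL=pa, SUR=fe, POLE=zo:
underlying: fa-kofozbu-ziz-dil-ur
1. f -> v, k -> g / V _ V: fires at position(s) 3, 5: fagovozbuzizdilur
2. e -> o, i -> u / B C0 _: fires at position(s) 11: fagovozbuzuzdilur
3. d -> t, g -> k, v -> f, z -> s / _ #: no change
surface: fagovozbuzuzdilur


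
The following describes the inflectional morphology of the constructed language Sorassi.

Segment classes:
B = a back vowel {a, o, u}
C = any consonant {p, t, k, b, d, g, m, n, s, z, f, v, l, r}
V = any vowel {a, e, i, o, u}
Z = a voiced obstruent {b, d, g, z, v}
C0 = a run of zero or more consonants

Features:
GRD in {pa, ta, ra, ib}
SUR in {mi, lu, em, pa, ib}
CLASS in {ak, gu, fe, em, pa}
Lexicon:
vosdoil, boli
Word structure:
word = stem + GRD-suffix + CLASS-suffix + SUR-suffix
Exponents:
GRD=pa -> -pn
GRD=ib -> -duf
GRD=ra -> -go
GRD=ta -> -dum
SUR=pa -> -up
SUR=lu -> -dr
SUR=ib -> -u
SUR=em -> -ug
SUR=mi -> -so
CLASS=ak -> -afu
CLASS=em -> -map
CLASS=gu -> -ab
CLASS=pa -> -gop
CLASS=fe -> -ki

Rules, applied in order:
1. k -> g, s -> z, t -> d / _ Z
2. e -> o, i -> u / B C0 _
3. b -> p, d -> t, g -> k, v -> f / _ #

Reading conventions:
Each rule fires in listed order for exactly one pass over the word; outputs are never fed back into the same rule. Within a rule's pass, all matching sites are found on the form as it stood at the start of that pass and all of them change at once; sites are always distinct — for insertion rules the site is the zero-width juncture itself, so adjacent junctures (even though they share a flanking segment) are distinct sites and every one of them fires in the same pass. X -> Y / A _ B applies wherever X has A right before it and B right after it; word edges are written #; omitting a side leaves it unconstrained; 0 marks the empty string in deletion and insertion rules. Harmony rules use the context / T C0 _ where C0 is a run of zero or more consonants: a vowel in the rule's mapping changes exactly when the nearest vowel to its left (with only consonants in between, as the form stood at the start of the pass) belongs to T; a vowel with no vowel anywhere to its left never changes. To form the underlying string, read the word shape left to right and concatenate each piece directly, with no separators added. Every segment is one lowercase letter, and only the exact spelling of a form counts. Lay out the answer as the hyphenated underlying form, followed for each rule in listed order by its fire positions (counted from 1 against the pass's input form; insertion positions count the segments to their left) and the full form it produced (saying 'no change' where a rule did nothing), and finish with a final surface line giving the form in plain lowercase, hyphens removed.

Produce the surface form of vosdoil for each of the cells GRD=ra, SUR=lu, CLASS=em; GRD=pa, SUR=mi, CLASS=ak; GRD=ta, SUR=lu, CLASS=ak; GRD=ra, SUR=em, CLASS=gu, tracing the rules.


cell GRD=ra, SUR=lu, CLASS=em:
underlying: vosdoil-go-map-dr
1. k -> g, s -> z, t -> d / _ Z: fires at position(s) 3: vozdoilgomapdr
2. e -> o, i -> u / B C0 _: fires at position(s) 6: vozdoulgomapdr
3. b -> p, d -> t, g -> k, v -> f / _ #: no change
surface: vozdoulgomapdr

cell GRD=pa, SUR=mi, CLASS=ak:
underlying: vosdoil-pn-afu-so
1. k -> g, s -> z, t -> d / _ Z: fires at position(s) 3: vozdoilpnafuso
2. e -> o, i -> u / B C0 _: fires at position(s) 6: vozdoulpnafuso
3. b -> p, d -> t, g -> k, v -> f / _ #: no change
surface: vozdoulpnafuso

cell GRD=ta, SUR=lu, CLASS=ak:
underlying: vosdoil-dum-afu-dr
1. k -> g, s -> z, t -> d / _ Z: fires at position(s) 3: vozdoildumafudr
2. e -> o, i -> u / B C0 _: fires at position(s) 6: vozdouldumafudr
3. b -> p, d -> t, g -> k, v -> f / _ #: no change
surface: vozdouldumafudr

cell GRD=ra, SUR=em, CLASS=gu:
underlying: vosdoil-go-ab-ug
1. k -> g, s -> z, t -> d / _ Z: fires at position(s) 3: vozdoilgoabug
2. e -> o, i -> u / B C0 _: fires at position(s) 6: vozdoulgoabug
3. b -> p, d -> t, g -> k, v -> f / _ #: fires at position(s) 13: vozdoulgoabuk
surface: vozdoulgoabuk


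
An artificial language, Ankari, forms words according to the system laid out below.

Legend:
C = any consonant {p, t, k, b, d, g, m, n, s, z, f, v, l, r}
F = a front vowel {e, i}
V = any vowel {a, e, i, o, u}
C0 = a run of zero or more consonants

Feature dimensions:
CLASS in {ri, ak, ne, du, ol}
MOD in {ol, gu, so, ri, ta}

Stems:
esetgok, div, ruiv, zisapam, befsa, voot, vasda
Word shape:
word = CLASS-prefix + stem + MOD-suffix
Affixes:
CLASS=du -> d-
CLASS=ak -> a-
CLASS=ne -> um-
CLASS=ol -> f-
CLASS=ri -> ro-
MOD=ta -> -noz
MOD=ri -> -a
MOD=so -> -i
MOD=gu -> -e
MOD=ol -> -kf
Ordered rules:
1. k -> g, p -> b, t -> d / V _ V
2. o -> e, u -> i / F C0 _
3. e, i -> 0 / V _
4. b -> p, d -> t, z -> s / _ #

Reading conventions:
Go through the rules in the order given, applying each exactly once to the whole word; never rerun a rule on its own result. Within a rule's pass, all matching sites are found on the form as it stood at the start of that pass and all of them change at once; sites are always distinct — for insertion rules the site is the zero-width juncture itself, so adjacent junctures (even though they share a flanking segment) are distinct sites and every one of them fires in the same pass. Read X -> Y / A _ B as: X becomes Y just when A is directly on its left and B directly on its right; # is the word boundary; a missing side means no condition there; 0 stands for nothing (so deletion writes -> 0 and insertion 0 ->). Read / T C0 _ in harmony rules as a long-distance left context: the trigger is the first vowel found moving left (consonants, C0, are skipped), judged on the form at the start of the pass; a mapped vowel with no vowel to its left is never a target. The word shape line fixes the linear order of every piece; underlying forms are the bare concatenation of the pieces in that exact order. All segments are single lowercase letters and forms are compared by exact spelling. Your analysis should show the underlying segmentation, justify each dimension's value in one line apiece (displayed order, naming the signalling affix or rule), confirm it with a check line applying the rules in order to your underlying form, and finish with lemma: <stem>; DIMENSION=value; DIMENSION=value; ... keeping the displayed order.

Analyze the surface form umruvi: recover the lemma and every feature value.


underlying: um-ruiv-i
CLASS=ne - signalled by the affix um-
MOD=so - signalled by the affix -i
check: umruivi -> umruivi -> umruivi -> umruvi -> umruvi
lemma: ruiv; CLASS=ne; MOD=so


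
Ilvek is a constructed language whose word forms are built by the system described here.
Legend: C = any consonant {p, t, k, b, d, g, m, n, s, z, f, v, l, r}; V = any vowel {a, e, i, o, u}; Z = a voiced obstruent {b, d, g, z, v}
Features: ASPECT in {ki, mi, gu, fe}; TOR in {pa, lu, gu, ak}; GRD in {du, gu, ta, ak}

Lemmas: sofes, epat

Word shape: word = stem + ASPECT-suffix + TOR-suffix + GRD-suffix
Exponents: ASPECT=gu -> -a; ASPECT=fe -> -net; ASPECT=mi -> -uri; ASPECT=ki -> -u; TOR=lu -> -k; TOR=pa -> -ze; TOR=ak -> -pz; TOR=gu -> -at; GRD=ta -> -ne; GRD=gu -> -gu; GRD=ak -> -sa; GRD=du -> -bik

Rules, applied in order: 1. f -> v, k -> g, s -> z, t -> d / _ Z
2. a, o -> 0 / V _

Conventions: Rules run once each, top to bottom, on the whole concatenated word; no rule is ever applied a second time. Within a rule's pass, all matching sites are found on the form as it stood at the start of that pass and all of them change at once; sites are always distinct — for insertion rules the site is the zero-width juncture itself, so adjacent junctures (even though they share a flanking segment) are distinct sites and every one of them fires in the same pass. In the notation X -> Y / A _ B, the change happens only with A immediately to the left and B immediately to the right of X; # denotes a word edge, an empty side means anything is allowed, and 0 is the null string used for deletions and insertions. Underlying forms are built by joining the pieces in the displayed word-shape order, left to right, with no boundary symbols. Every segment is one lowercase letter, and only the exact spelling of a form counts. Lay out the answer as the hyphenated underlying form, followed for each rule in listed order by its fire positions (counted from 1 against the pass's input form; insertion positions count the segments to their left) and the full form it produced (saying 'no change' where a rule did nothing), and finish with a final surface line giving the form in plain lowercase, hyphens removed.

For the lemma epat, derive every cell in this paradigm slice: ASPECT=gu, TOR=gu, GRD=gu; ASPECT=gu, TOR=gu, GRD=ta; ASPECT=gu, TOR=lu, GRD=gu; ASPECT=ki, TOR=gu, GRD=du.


cell ASPECT=gu, TOR=gu, GRD=gu:
underlying: epat-a-at-gu
1. f -> v, k -> g, s -> z, t -> d / _ Z: fires at position(s) 7: epataadgu
2. a, o -> 0 / V _: fires at position(s) 6: epatadgu
surface: epatadgu

cell ASPECT=gu, TOR=gu, GRD=ta:
underlying: epat-a-at-ne
1. f -> v, k -> g, s -> z, t -> d / _ Z: no change
2. a, o -> 0 / V _: fires at position(s) 6: epatatne
surface: epatatne

cell ASPECT=gu, TOR=lu, GRD=gu:
underlying: epat-a-k-gu
1. f -> v, k -> g, s -> z, t -> d / _ Z: fires at position(s) 6: epataggu
2. a, o -> 0 / V _: no change
surface: epataggu

cell ASPECT=ki, TOR=gu, GRD=du:
underlying: epat-u-at-bik
1. f -> v, k -> g, s -> z, t -> d / _ Z: fires at position(s) 7: epatuadbik
2. a, o -> 0 / V _: fires at position(s) 6: epatudbik
surface: epatudbik


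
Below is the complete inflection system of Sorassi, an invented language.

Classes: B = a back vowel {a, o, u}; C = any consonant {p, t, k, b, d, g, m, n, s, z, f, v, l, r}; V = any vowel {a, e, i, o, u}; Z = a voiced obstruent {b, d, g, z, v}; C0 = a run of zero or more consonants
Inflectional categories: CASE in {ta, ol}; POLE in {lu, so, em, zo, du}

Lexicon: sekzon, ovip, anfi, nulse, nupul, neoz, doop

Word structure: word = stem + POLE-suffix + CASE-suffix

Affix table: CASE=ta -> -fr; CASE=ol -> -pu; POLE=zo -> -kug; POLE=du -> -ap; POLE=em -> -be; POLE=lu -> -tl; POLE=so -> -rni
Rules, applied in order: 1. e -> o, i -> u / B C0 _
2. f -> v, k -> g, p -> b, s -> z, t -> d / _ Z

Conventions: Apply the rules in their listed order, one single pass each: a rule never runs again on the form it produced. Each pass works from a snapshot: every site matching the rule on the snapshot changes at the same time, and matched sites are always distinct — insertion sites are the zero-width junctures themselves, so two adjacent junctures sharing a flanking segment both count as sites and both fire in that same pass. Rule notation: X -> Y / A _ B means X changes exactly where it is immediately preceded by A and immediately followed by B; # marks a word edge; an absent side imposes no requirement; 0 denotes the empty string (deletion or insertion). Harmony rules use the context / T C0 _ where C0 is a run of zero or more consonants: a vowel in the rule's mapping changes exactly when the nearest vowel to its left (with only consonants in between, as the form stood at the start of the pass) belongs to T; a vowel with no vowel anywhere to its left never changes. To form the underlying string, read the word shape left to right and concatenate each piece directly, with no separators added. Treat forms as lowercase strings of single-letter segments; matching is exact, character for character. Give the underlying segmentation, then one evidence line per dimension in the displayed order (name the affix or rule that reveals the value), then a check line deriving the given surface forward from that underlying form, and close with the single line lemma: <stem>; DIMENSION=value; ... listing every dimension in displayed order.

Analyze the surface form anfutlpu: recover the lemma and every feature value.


underlying: anfi-tl-pu
CASE=ol - signalled by the affix -pu
POLE=lu - signalled by the affix -tl
check: anfitlpu -> anfutlpu -> anfutlpu
lemma: anfi; CASE=ol; POLE=lu


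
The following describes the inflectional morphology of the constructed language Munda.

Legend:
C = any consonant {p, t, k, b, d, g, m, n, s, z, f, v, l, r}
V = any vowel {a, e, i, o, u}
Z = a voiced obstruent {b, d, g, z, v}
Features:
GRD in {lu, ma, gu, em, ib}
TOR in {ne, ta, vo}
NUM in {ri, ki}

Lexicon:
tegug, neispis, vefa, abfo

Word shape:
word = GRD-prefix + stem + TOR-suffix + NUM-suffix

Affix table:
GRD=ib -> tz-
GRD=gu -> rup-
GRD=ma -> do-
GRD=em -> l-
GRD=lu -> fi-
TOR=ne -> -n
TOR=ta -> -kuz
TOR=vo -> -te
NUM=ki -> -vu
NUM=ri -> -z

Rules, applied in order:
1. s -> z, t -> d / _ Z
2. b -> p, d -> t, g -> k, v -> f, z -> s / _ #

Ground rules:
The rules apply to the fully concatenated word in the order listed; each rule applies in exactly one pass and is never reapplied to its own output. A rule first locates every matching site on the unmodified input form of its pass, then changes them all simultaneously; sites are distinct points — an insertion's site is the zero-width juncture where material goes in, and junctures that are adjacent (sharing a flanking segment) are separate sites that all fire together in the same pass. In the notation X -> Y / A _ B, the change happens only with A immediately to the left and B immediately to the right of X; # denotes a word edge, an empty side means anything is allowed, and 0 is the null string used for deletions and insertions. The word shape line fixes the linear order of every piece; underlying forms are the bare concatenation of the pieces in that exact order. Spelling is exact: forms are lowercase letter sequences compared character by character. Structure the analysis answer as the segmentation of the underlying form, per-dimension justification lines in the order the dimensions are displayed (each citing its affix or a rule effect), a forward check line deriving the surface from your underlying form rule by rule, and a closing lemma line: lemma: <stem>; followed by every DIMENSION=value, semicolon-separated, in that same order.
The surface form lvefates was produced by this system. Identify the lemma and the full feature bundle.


underlying: l-vefa-te-z
GRD=em - signalled by the affix l-
TOR=vo - signalled by the affix -te
NUM=ri - signalled by the affix -z
check: lvefatez -> lvefatez -> lvefates
lemma: vefa; GRD=em; TOR=vo; NUM=ri


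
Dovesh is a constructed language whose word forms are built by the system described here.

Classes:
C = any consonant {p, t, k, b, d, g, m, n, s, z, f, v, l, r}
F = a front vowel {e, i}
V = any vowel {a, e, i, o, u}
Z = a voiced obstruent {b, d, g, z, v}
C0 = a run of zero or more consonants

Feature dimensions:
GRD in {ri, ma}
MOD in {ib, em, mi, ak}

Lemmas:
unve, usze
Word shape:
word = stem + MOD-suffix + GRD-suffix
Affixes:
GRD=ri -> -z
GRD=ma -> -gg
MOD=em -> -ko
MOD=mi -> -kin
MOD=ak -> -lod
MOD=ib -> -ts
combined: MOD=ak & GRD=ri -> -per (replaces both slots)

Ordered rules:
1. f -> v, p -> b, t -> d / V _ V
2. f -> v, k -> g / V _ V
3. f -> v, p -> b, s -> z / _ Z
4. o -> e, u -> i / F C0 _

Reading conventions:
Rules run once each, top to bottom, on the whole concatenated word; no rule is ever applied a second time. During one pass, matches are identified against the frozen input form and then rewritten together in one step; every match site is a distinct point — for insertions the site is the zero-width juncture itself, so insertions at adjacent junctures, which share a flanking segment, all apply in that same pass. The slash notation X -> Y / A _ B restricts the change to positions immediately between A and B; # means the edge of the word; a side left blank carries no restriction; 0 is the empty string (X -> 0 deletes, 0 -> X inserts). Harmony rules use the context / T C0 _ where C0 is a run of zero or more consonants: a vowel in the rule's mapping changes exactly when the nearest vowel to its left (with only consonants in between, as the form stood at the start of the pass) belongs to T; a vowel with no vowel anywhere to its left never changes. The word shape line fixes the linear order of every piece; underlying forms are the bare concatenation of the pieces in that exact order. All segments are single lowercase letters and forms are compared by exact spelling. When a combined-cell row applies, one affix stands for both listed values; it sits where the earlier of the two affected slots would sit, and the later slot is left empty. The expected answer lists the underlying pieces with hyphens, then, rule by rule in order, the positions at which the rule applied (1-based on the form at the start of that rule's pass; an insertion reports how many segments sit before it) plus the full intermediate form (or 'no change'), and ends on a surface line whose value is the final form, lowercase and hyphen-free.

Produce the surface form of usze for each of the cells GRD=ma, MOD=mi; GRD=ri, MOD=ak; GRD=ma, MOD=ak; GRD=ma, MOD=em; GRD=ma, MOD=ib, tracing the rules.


cell GRD=ma, MOD=mi:
underlying: usze-kin-gg
1. f -> v, p -> b, t -> d / V _ V: no change
2. f -> v, k -> g / V _ V: fires at position(s) 5: uszegingg
3. f -> v, p -> b, s -> z / _ Z: fires at position(s) 2: uzzegingg
4. o -> e, u -> i / F C0 _: no change
surface: uzzegingg

cell GRD=ri, MOD=ak:
underlying: usze-per
1. f -> v, p -> b, t -> d / V _ V: fires at position(s) 5: uszeber
2. f -> v, k -> g / V _ V: no change
3. f -> v, p -> b, s -> z / _ Z: fires at position(s) 2: uzzeber
4. o -> e, u -> i / F C0 _: no change
surface: uzzeber

cell GRD=ma, MOD=ak:
underlying: usze-lod-gg
1. f -> v, p -> b, t -> d / V _ V: no change
2. f -> v, k -> g / V _ V: no change
3. f -> v, p -> b, s -> z / _ Z: fires at position(s) 2: uzzelodgg
4. o -> e, u -> i / F C0 _: fires at position(s) 6: uzzeledgg
surface: uzzeledgg

cell GRD=ma, MOD=em:
underlying: usze-ko-gg
1. f -> v, p -> b, t -> d / V _ V: no change
2. f -> v, k -> g / V _ V: fires at position(s) 5: uszegogg
3. f -> v, p -> b, s -> z / _ Z: fires at position(s) 2: uzzegogg
4. o -> e, u -> i / F C0 _: fires at position(s) 6: uzzegegg
surface: uzzegegg

cell GRD=ma, MOD=ib:
underlying: usze-ts-gg
1. f -> v, p -> b, t -> d / V _ V: no change
2. f -> v, k -> g / V _ V: no change
3. f -> v, p -> b, s -> z / _ Z: fires at position(s) 2, 6: uzzetzgg
4. o -> e, u -> i / F C0 _: no change
surface: uzzetzgg


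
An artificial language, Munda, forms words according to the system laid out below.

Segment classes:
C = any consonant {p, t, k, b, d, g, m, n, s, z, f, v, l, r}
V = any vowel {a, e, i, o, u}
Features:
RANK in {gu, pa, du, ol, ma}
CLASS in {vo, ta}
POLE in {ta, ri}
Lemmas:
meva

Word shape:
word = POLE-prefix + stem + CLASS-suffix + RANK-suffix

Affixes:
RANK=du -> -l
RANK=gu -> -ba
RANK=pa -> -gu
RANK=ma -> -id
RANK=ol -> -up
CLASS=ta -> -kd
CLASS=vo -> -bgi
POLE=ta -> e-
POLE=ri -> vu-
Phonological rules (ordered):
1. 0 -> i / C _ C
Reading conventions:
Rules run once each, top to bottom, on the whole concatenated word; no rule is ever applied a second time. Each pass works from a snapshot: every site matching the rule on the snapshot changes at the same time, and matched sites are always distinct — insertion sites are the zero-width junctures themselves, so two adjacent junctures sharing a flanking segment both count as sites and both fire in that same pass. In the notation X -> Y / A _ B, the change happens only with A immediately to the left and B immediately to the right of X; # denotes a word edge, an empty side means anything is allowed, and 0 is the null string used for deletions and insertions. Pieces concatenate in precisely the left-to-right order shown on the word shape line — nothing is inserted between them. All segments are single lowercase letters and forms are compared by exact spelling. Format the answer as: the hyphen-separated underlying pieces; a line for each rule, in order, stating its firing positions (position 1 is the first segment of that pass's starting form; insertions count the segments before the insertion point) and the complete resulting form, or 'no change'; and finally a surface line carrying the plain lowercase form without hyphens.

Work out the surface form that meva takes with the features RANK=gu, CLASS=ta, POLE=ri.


underlying: vu-meva-kd-ba
1. 0 -> i / C _ C: inserts after position(s) 7, 8: vumevakidiba
surface: vumevakidiba


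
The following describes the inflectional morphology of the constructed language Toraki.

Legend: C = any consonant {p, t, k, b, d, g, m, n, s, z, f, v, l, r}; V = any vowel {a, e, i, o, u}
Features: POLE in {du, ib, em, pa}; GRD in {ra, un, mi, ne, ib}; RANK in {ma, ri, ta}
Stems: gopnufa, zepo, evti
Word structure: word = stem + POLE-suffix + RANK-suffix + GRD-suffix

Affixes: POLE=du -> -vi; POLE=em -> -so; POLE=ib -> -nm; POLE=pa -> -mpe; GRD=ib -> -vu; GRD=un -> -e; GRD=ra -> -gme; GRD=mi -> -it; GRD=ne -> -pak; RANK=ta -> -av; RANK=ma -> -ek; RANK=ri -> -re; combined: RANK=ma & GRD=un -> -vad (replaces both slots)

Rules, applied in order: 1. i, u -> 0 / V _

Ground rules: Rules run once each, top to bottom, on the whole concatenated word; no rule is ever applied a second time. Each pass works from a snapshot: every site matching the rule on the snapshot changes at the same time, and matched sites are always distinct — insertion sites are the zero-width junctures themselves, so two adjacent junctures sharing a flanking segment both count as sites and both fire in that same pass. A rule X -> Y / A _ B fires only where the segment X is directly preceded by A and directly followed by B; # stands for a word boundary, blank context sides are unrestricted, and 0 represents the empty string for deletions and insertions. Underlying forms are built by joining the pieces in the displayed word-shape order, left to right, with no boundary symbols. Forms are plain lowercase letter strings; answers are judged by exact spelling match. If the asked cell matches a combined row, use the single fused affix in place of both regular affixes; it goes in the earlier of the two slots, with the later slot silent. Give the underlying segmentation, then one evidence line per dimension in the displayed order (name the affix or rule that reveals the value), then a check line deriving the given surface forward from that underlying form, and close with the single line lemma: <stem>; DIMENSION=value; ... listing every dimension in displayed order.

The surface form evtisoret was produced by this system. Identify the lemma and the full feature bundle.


underlying: evti-so-re-it
POLE=em - signalled by the affix -so
GRD=mi - signalled by the affix -it
RANK=ri - signalled by the affix -re
check: evtisoreit -> evtisoret
lemma: evti; POLE=em; GRD=mi; RANK=ri


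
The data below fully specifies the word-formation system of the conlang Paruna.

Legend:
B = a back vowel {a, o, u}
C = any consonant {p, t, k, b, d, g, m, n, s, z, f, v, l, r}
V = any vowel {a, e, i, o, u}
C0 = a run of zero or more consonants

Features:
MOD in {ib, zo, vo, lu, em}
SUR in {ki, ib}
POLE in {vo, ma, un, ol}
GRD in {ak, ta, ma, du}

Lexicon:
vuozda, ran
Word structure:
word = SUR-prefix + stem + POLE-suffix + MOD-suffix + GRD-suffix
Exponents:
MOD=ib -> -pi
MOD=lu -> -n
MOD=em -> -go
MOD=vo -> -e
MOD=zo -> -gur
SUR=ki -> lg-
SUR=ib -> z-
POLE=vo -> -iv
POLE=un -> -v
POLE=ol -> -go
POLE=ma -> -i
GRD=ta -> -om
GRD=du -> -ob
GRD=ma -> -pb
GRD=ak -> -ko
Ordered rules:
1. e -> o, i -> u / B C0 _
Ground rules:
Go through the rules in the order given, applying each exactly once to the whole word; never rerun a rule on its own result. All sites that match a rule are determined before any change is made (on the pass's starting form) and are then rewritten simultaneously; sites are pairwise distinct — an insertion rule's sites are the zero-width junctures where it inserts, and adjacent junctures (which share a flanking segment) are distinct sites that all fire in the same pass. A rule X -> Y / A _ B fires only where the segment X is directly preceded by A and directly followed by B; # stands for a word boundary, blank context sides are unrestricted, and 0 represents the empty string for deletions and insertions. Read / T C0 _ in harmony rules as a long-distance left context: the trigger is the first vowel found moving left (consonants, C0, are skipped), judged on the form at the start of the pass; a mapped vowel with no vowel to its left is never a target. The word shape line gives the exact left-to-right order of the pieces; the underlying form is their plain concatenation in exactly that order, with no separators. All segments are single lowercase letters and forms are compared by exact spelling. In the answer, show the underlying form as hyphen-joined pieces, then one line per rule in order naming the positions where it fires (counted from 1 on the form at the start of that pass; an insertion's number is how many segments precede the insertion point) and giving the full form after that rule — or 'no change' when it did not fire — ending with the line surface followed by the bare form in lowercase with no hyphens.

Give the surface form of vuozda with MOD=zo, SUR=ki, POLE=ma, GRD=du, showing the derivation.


underlying: lg-vuozda-i-gur-ob
1. e -> o, i -> u / B C0 _: fires at position(s) 9: lgvuozdaugurob
surface: lgvuozdaugurob


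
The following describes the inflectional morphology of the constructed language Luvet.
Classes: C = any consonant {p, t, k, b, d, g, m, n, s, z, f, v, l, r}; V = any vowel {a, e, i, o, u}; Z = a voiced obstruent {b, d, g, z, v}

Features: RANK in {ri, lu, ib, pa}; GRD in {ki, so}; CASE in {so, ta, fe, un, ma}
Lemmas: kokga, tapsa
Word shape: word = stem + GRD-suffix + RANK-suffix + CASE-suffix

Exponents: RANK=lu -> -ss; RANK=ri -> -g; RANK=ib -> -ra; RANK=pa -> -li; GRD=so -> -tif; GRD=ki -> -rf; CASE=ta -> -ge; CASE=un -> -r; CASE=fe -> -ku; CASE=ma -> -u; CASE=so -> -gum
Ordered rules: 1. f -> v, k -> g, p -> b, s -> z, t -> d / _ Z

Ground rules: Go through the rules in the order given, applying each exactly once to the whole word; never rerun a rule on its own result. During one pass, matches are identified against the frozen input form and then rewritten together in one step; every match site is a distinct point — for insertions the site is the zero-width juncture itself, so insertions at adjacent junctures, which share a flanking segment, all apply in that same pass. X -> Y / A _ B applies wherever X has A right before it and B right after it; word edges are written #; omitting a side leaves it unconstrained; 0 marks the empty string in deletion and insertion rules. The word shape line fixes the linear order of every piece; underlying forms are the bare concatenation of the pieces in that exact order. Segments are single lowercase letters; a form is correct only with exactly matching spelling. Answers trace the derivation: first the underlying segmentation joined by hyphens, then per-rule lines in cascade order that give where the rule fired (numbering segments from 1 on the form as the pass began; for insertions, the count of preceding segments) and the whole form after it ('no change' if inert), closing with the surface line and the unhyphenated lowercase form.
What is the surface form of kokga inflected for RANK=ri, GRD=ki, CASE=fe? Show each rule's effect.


underlying: kokga-rf-g-ku
1. f -> v, k -> g, p -> b, s -> z, t -> d / _ Z: fires at position(s) 3, 7: koggarvgku
surface: koggarvgku


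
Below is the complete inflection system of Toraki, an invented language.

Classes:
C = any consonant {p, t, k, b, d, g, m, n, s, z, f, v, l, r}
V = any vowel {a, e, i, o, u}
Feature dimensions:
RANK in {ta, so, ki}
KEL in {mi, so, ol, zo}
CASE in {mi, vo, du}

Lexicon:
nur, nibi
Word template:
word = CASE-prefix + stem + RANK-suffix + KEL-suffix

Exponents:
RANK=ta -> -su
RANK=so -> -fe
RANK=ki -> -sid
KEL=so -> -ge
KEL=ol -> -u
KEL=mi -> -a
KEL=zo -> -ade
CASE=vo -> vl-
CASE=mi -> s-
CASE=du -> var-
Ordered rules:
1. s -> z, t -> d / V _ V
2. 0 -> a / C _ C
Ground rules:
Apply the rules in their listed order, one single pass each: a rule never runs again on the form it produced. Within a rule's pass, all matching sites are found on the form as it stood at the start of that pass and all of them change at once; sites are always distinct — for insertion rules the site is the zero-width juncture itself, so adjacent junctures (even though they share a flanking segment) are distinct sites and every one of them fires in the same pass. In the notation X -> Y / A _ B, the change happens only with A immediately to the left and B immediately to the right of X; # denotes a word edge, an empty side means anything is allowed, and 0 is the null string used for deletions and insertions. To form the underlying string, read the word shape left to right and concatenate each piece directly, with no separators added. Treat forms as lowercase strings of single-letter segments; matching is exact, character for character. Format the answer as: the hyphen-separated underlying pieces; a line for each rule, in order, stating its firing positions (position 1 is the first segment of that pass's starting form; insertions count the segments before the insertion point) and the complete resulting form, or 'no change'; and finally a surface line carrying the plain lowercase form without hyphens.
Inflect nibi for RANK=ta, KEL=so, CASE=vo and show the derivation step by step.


underlying: vl-nibi-su-ge
1. s -> z, t -> d / V _ V: fires at position(s) 7: vlnibizuge
2. 0 -> a / C _ C: inserts after position(s) 1, 2: valanibizuge
surface: valanibizuge


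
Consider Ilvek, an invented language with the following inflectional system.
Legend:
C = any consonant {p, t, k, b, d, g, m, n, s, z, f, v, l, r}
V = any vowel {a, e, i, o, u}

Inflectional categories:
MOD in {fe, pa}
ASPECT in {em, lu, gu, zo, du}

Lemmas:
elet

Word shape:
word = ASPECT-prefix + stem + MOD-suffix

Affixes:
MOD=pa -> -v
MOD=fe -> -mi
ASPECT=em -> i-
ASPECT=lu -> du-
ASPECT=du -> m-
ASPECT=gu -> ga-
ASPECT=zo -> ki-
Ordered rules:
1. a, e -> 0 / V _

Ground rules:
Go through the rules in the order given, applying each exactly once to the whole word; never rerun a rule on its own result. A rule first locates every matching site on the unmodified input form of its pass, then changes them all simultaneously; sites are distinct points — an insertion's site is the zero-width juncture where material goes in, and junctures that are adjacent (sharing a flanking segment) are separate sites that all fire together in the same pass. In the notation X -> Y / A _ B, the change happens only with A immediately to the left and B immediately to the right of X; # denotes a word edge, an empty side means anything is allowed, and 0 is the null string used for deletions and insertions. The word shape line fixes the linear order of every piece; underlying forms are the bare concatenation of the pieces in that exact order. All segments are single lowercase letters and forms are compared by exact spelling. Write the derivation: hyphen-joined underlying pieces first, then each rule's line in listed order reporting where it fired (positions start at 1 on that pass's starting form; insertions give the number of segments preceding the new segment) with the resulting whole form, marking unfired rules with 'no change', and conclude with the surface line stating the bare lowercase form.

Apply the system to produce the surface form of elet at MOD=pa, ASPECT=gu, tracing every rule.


underlying: ga-elet-v
1. a, e -> 0 / V _: fires at position(s) 3: galetv
surface: galetv


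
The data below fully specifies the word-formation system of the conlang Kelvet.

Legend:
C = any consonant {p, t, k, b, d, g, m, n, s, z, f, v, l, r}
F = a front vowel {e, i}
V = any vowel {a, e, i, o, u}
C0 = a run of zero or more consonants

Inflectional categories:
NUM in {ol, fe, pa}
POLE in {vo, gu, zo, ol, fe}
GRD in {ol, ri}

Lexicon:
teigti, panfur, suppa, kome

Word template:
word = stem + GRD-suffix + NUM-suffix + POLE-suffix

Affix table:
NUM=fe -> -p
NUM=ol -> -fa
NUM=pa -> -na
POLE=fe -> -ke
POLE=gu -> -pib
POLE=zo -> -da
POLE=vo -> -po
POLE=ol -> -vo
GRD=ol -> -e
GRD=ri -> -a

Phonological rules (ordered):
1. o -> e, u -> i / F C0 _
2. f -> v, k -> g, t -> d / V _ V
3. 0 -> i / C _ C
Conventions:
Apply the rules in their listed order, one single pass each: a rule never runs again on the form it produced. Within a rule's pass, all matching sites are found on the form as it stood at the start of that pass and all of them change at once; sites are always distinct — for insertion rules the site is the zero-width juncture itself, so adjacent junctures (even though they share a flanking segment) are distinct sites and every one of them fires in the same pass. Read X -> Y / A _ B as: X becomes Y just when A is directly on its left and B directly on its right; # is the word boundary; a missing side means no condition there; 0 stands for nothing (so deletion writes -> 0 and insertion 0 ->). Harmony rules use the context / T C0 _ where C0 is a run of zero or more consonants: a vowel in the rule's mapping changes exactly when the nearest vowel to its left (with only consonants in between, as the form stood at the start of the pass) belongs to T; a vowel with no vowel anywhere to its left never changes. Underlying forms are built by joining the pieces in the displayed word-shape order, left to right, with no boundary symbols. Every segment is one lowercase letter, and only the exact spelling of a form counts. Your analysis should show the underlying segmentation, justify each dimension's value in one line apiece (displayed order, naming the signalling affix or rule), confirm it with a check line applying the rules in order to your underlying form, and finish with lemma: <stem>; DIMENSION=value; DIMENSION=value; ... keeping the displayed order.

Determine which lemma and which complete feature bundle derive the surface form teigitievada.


underlying: teigti-e-fa-da
NUM=ol - signalled by the affix -fa
POLE=zo - signalled by the affix -da
GRD=ol - signalled by the affix -e
check: teigtiefada -> teigtiefada -> teigtievada -> teigitievada
lemma: teigti; NUM=ol; POLE=zo; GRD=ol


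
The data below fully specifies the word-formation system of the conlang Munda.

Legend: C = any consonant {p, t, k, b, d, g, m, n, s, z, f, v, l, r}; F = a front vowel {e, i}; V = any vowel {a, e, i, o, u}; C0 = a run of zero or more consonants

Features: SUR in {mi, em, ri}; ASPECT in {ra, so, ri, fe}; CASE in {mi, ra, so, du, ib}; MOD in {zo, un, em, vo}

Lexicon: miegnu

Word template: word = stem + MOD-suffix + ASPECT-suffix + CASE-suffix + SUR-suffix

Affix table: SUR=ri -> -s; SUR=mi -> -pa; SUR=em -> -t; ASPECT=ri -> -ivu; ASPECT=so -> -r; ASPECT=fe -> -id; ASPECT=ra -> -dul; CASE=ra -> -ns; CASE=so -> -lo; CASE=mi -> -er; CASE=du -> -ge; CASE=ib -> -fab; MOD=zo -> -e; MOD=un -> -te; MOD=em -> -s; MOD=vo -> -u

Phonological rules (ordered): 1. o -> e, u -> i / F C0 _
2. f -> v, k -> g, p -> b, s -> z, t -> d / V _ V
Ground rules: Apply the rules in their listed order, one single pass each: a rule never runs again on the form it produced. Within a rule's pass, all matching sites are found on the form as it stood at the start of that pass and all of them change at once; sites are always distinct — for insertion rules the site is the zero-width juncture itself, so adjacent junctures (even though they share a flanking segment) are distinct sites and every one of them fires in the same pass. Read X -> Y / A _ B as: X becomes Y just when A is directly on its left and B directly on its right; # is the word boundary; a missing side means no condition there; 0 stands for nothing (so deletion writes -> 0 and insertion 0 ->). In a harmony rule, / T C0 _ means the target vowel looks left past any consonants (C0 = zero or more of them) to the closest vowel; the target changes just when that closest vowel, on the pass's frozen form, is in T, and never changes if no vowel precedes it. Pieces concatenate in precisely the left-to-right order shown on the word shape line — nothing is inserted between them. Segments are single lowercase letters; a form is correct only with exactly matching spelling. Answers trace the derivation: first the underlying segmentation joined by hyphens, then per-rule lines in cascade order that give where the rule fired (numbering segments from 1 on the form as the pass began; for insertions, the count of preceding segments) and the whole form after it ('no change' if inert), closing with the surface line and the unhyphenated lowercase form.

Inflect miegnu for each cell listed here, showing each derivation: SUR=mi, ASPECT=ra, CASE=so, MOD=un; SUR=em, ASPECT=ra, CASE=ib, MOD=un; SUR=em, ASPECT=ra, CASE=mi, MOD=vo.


cell SUR=mi, ASPECT=ra, CASE=so, MOD=un:
underlying: miegnu-te-dul-lo-pa
1. o -> e, u -> i / F C0 _: fires at position(s) 6, 10: miegnitedillopa
2. f -> v, k -> g, p -> b, s -> z, t -> d / V _ V: fires at position(s) 7, 14: miegnidedilloba
surface: miegnidedilloba

cell SUR=em, ASPECT=ra, CASE=ib, MOD=un:
underlying: miegnu-te-dul-fab-t
1. o -> e, u -> i / F C0 _: fires at position(s) 6, 10: miegnitedilfabt
2. f -> v, k -> g, p -> b, s -> z, t -> d / V _ V: fires at position(s) 7: miegnidedilfabt
surface: miegnidedilfabt

cell SUR=em, ASPECT=ra, CASE=mi, MOD=vo:
underlying: miegnu-u-dul-er-t
1. o -> e, u -> i / F C0 _: fires at position(s) 6: miegniudulert
2. f -> v, k -> g, p -> b, s -> z, t -> d / V _ V: no change
surface: miegniudulert
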